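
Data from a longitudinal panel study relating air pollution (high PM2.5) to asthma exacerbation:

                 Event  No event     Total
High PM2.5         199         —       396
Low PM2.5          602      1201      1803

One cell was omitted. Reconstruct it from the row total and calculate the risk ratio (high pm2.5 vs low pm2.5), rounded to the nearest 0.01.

The missing cell is in the exposed row: 396 − 199 = 197.
So a = 199, b = 197, c = 602, d = 1201.
RR = [a/(a+b)] / [c/(c+d)] = (199/396) / (602/1803) = 0.50253/0.33389 = 1.50507

1.51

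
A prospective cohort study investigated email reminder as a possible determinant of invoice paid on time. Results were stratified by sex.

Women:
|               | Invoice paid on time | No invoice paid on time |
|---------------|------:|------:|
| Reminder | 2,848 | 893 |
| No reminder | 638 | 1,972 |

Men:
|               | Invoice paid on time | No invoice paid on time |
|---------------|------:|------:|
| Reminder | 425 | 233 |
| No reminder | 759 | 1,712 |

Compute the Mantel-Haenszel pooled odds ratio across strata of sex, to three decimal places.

OR_MH = Σ(aᵢdᵢ/nᵢ) / Σ(bᵢcᵢ/nᵢ), where nᵢ is the stratum total.
Stratum 1 (Women): n = 6351; a·d/n = 2848·1972/6351 = 884.3105; b·c/n = 893·638/6351 = 89.7078
Stratum 2 (Men): n = 3129; a·d/n = 425·1712/3129 = 232.5344; b·c/n = 233·759/3129 = 56.5187
OR_MH = (884.3105 + 232.5344) / (89.7078 + 56.5187) = 1116.8449 / 146.2265 = 7.63778

7.638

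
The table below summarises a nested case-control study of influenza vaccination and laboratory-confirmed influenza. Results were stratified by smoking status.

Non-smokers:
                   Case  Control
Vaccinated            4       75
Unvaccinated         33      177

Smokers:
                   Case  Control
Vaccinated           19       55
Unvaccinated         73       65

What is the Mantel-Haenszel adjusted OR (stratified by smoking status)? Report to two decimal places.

OR_MH = Σ(aᵢdᵢ/nᵢ) / Σ(bᵢcᵢ/nᵢ), where nᵢ is the stratum total.
Stratum 1 (Non-smokers): n = 289; a·d/n = 4·177/289 = 2.4498; b·c/n = 75·33/289 = 8.5640
Stratum 2 (Smokers): n = 212; a·d/n = 19·65/212 = 5.8255; b·c/n = 55·73/212 = 18.9387
OR_MH = (2.4498 + 5.8255) / (8.5640 + 18.9387) = 8.2753 / 27.5027 = 0.30089

0.30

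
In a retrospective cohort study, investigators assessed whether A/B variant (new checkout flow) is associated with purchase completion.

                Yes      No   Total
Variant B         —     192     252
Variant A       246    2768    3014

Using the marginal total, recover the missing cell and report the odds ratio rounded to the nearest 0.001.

The missing cell is in the exposed row: 252 − 192 = 60.
So a = 60, b = 192, c = 246, d = 2768.
OR = (a·d)/(b·c) = (60 × 2768) / (192 × 246) = 166080 / 47232 = 3.51626

3.516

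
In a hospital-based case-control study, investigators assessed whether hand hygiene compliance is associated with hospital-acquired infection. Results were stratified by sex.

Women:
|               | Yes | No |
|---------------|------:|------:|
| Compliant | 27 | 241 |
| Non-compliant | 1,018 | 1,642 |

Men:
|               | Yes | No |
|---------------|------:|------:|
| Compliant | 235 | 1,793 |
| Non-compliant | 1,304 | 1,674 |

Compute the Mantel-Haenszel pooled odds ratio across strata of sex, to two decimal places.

0.17

OR_MH = Σ(aᵢdᵢ/nᵢ) / Σ(bᵢcᵢ/nᵢ), where nᵢ is the stratum total.
Stratum 1 (Women): n = 2928; a·d/n = 27·1642/2928 = 15.1414; b·c/n = 241·1018/2928 = 83.7903
Stratum 2 (Men): n = 5006; a·d/n = 235·1674/5006 = 78.5837; b·c/n = 1793·1304/5006 = 467.0539
OR_MH = (15.1414 + 78.5837) / (83.7903 + 467.0539) = 93.7251 / 550.8442 = 0.17015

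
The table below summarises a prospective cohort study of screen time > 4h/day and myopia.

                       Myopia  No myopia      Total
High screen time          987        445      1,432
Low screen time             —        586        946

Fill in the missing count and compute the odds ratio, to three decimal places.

3.610

The missing cell is in the unexposed row: 946 − 586 = 360.
So a = 987, b = 445, c = 360, d = 586.
OR = (a·d)/(b·c) = (987 × 586) / (445 × 360) = 578382 / 160200 = 3.61037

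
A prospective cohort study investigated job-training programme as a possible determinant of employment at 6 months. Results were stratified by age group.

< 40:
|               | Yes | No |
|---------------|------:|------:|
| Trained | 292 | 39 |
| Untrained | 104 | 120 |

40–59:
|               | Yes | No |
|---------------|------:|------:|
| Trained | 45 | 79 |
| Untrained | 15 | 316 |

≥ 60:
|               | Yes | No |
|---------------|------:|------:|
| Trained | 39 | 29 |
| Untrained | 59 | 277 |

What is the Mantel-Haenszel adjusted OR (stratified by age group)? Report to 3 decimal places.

8.562

OR_MH = Σ(aᵢdᵢ/nᵢ) / Σ(bᵢcᵢ/nᵢ), where nᵢ is the stratum total.
Stratum 1 (< 40): n = 555; a·d/n = 292·120/555 = 63.1351; b·c/n = 39·104/555 = 7.3081
Stratum 2 (40–59): n = 455; a·d/n = 45·316/455 = 31.2527; b·c/n = 79·15/455 = 2.6044
Stratum 3 (≥ 60): n = 404; a·d/n = 39·277/404 = 26.7401; b·c/n = 29·59/404 = 4.2351
OR_MH = (63.1351 + 31.2527 + 26.7401) / (7.3081 + 2.6044 + 4.2351) = 121.1280 / 14.1477 = 8.56170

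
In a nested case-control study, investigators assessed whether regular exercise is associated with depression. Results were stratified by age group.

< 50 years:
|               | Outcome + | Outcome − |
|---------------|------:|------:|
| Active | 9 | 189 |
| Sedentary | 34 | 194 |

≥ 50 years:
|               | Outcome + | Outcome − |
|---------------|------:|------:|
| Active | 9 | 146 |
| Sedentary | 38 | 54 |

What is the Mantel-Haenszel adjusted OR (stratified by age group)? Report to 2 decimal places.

0.16

OR_MH = Σ(aᵢdᵢ/nᵢ) / Σ(bᵢcᵢ/nᵢ), where nᵢ is the stratum total.
Stratum 1 (< 50 years): n = 426; a·d/n = 9·194/426 = 4.0986; b·c/n = 189·34/426 = 15.0845
Stratum 2 (≥ 50 years): n = 247; a·d/n = 9·54/247 = 1.9676; b·c/n = 146·38/247 = 22.4615
OR_MH = (4.0986 + 1.9676) / (15.0845 + 22.4615) = 6.0662 / 37.5460 = 0.16157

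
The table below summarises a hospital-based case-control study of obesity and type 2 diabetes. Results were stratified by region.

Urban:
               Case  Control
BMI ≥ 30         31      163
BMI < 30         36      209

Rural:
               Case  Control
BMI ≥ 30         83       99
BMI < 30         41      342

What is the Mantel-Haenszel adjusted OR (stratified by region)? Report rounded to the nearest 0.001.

3.163

OR_MH = Σ(aᵢdᵢ/nᵢ) / Σ(bᵢcᵢ/nᵢ), where nᵢ is the stratum total.
Stratum 1 (Urban): n = 439; a·d/n = 31·209/439 = 14.7585; b·c/n = 163·36/439 = 13.3667
Stratum 2 (Rural): n = 565; a·d/n = 83·342/565 = 50.2407; b·c/n = 99·41/565 = 7.1841
OR_MH = (14.7585 + 50.2407) / (13.3667 + 7.1841) = 64.9993 / 20.5508 = 3.16286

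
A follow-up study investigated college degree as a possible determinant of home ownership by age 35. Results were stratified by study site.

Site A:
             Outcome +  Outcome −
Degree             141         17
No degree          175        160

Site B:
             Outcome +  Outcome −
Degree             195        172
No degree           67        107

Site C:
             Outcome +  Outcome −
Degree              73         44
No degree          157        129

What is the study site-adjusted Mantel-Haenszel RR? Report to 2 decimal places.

RR_MH = Σ(aᵢ·n₀ᵢ/nᵢ) / Σ(cᵢ·n₁ᵢ/nᵢ), with n₁ᵢ = aᵢ+bᵢ (exposed), n₀ᵢ = cᵢ+dᵢ (unexposed), nᵢ = n₁ᵢ+n₀ᵢ.
Stratum 1 (Site A): n₁ = 158, n₀ = 335, n = 493; a·n₀/n = 141·335/493 = 95.8114; c·n₁/n = 175·158/493 = 56.0852
Stratum 2 (Site B): n₁ = 367, n₀ = 174, n = 541; a·n₀/n = 195·174/541 = 62.7172; c·n₁/n = 67·367/541 = 45.4510
Stratum 3 (Site C): n₁ = 117, n₀ = 286, n = 403; a·n₀/n = 73·286/403 = 51.8065; c·n₁/n = 157·117/403 = 45.5806
RR_MH = (95.8114 + 62.7172 + 51.8065) / (56.0852 + 45.4510 + 45.5806) = 210.3350 / 147.1169 = 1.42971

1.43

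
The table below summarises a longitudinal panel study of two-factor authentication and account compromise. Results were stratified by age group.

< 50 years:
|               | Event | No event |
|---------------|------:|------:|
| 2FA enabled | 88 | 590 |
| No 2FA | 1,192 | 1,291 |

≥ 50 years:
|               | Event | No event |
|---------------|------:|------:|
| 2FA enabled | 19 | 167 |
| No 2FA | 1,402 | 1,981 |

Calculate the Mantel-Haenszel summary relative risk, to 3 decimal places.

0.265

RR_MH = Σ(aᵢ·n₀ᵢ/nᵢ) / Σ(cᵢ·n₁ᵢ/nᵢ), with n₁ᵢ = aᵢ+bᵢ (exposed), n₀ᵢ = cᵢ+dᵢ (unexposed), nᵢ = n₁ᵢ+n₀ᵢ.
Stratum 1 (< 50 years): n₁ = 678, n₀ = 2483, n = 3161; a·n₀/n = 88·2483/3161 = 69.1250; c·n₁/n = 1192·678/3161 = 255.6710
Stratum 2 (≥ 50 years): n₁ = 186, n₀ = 3383, n = 3569; a·n₀/n = 19·3383/3569 = 18.0098; c·n₁/n = 1402·186/3569 = 73.0658
RR_MH = (69.1250 + 18.0098) / (255.6710 + 73.0658) = 87.1348 / 328.7368 = 0.26506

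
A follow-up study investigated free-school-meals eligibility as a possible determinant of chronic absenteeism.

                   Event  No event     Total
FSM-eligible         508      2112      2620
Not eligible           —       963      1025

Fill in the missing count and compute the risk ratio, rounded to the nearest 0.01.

The missing cell is in the unexposed row: 1025 − 963 = 62.
So a = 508, b = 2112, c = 62, d = 963.
RR = [a/(a+b)] / [c/(c+d)] = (508/2620) / (62/1025) = 0.19389/0.06049 = 3.20549

3.21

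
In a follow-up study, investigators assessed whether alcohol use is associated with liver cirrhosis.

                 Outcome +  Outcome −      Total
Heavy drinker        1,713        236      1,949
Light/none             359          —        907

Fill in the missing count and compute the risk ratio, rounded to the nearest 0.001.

The missing cell is in the unexposed row: 907 − 359 = 548.
So a = 1713, b = 236, c = 359, d = 548.
RR = [a/(a+b)] / [c/(c+d)] = (1713/1949) / (359/907) = 0.87891/0.39581 = 2.22054

2.221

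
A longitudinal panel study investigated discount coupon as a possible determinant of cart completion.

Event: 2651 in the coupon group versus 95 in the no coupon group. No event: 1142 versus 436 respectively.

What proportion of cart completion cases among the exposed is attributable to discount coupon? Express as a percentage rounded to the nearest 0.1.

74.4

From the description: a = 2651, b = 1142, c = 95, d = 436.
Risk in exposed = 2651/3793 = 0.69892; risk in unexposed = 95/531 = 0.17891.
RR = 0.69892/0.17891 = 3.90659
AR% = (RR − 1)/RR × 100 = (3.90659 − 1)/3.90659 × 100 = 74.4022%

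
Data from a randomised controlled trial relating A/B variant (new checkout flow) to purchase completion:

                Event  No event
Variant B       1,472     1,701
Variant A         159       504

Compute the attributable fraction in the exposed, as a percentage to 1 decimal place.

48.3

Cells: a = 1472, b = 1701, c = 159, d = 504.
Risk in exposed = 1472/3173 = 0.46391; risk in unexposed = 159/663 = 0.23982.
RR = 0.46391/0.23982 = 1.93444
AR% = (RR − 1)/RR × 100 = (1.93444 − 1)/1.93444 × 100 = 48.3053%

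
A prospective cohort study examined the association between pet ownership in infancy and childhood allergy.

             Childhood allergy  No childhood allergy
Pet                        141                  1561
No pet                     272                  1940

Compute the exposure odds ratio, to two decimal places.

0.64

Cells: a = 141, b = 1561, c = 272, d = 1940.
OR = (a·d)/(b·c) = (141 × 1940) / (1561 × 272) = 273540 / 424592 = 0.64424
Exposure is associated with lower odds of childhood allergy (OR = 0.64 < 1).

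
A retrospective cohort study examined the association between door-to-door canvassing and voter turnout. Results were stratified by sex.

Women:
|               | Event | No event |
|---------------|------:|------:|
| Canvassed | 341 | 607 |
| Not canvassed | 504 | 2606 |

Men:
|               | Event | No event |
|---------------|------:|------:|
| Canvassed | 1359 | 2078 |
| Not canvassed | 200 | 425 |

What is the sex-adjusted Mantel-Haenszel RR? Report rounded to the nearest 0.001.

RR_MH = Σ(aᵢ·n₀ᵢ/nᵢ) / Σ(cᵢ·n₁ᵢ/nᵢ), with n₁ᵢ = aᵢ+bᵢ (exposed), n₀ᵢ = cᵢ+dᵢ (unexposed), nᵢ = n₁ᵢ+n₀ᵢ.
Stratum 1 (Women): n₁ = 948, n₀ = 3110, n = 4058; a·n₀/n = 341·3110/4058 = 261.3381; c·n₁/n = 504·948/4058 = 117.7408
Stratum 2 (Men): n₁ = 3437, n₀ = 625, n = 4062; a·n₀/n = 1359·625/4062 = 209.1027; c·n₁/n = 200·3437/4062 = 169.2270
RR_MH = (261.3381 + 209.1027) / (117.7408 + 169.2270) = 470.4408 / 286.9677 = 1.63935

1.639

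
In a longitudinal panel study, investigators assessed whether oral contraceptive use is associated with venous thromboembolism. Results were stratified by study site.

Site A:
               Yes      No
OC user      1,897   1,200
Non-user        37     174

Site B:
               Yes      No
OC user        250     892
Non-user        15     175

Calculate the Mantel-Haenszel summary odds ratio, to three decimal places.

5.652

OR_MH = Σ(aᵢdᵢ/nᵢ) / Σ(bᵢcᵢ/nᵢ), where nᵢ is the stratum total.
Stratum 1 (Site A): n = 3308; a·d/n = 1897·174/3308 = 99.7817; b·c/n = 1200·37/3308 = 13.4220
Stratum 2 (Site B): n = 1332; a·d/n = 250·175/1332 = 32.8453; b·c/n = 892·15/1332 = 10.0450
OR_MH = (99.7817 + 32.8453) / (13.4220 + 10.0450) = 132.6271 / 23.4671 = 5.65163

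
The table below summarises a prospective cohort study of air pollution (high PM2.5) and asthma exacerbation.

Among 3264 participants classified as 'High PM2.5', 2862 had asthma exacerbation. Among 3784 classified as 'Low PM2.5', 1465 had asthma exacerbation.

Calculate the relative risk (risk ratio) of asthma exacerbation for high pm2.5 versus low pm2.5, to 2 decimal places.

From the description: a = 2862, b = 402, c = 1465, d = 2319.
Risk in exposed = 2862/3264 = 0.87684; risk in unexposed = 1465/3784 = 0.38716.
RR = 0.87684 / 0.38716 = 2.26482
The risk among the exposed is 2.26 times that among the unexposed.

2.26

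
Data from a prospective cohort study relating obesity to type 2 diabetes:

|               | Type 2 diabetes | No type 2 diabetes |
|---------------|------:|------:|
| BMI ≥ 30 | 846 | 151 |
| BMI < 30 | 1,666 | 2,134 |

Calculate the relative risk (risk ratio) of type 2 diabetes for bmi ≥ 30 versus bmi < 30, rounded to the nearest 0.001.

1.935

Cells: a = 846, b = 151, c = 1666, d = 2134.
Risk in exposed = 846/997 = 0.84855; risk in unexposed = 1666/3800 = 0.43842.
RR = 0.84855 / 0.43842 = 1.93546
The risk among the exposed is 1.94 times that among the unexposed.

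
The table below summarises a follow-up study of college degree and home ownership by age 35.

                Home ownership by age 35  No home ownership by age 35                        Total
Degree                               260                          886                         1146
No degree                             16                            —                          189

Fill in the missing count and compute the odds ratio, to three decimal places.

3.173

The missing cell is in the unexposed row: 189 − 16 = 173.
So a = 260, b = 886, c = 16, d = 173.
OR = (a·d)/(b·c) = (260 × 173) / (886 × 16) = 44980 / 14176 = 3.17297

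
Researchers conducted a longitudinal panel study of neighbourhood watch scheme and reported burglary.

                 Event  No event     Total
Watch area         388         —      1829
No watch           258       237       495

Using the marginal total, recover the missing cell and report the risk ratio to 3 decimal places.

0.407

The missing cell is in the exposed row: 1829 − 388 = 1441.
So a = 388, b = 1441, c = 258, d = 237.
RR = [a/(a+b)] / [c/(c+d)] = (388/1829) / (258/495) = 0.21214/0.52121 = 0.40701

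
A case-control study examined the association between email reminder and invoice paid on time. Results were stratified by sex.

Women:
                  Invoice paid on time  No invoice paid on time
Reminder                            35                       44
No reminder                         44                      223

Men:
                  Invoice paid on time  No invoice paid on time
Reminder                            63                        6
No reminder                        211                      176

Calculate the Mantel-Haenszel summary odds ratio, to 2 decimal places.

5.60

OR_MH = Σ(aᵢdᵢ/nᵢ) / Σ(bᵢcᵢ/nᵢ), where nᵢ is the stratum total.
Stratum 1 (Women): n = 346; a·d/n = 35·223/346 = 22.5578; b·c/n = 44·44/346 = 5.5954
Stratum 2 (Men): n = 456; a·d/n = 63·176/456 = 24.3158; b·c/n = 6·211/456 = 2.7763
OR_MH = (22.5578 + 24.3158) / (5.5954 + 2.7763) = 46.8736 / 8.3717 = 5.59906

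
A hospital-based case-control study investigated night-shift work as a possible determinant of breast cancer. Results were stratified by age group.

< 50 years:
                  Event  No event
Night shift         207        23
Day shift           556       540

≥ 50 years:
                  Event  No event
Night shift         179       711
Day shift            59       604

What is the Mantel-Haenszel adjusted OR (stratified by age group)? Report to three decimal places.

4.199

OR_MH = Σ(aᵢdᵢ/nᵢ) / Σ(bᵢcᵢ/nᵢ), where nᵢ is the stratum total.
Stratum 1 (< 50 years): n = 1326; a·d/n = 207·540/1326 = 84.2986; b·c/n = 23·556/1326 = 9.6440
Stratum 2 (≥ 50 years): n = 1553; a·d/n = 179·604/1553 = 69.6175; b·c/n = 711·59/1553 = 27.0116
OR_MH = (84.2986 + 69.6175) / (9.6440 + 27.0116) = 153.9162 / 36.6556 = 4.19898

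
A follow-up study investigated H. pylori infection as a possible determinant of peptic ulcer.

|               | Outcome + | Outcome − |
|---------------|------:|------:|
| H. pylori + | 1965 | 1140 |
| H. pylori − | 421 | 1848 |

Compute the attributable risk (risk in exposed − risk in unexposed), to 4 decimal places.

0.4473

Cells: a = 1965, b = 1140, c = 421, d = 1848.
Risk in exposed = 1965/3105 = 0.632850; risk in unexposed = 421/2269 = 0.185544.
Risk difference = 0.632850 − 0.185544 = 0.447306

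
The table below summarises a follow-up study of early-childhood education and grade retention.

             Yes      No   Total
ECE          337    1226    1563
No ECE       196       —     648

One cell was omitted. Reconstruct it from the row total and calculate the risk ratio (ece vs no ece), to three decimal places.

The missing cell is in the unexposed row: 648 − 196 = 452.
So a = 337, b = 1226, c = 196, d = 452.
RR = [a/(a+b)] / [c/(c+d)] = (337/1563) / (196/648) = 0.21561/0.30247 = 0.71284

0.713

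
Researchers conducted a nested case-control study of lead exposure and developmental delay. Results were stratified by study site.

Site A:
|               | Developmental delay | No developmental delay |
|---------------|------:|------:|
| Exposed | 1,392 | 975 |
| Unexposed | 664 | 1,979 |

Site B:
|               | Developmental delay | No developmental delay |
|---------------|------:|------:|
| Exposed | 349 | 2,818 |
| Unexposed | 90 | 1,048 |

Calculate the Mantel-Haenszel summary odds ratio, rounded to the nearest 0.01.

3.37

OR_MH = Σ(aᵢdᵢ/nᵢ) / Σ(bᵢcᵢ/nᵢ), where nᵢ is the stratum total.
Stratum 1 (Site A): n = 5010; a·d/n = 1392·1979/5010 = 549.8539; b·c/n = 975·664/5010 = 129.2216
Stratum 2 (Site B): n = 4305; a·d/n = 349·1048/4305 = 84.9598; b·c/n = 2818·90/4305 = 58.9129
OR_MH = (549.8539 + 84.9598) / (129.2216 + 58.9129) = 634.8137 / 188.1344 = 3.37426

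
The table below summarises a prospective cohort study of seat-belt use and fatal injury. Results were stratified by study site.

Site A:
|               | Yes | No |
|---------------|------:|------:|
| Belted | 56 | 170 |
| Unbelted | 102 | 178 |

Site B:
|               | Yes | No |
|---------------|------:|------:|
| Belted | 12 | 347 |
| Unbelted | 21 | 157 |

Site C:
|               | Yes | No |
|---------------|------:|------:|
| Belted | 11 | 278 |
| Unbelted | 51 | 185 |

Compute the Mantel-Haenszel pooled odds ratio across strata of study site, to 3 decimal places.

0.362

OR_MH = Σ(aᵢdᵢ/nᵢ) / Σ(bᵢcᵢ/nᵢ), where nᵢ is the stratum total.
Stratum 1 (Site A): n = 506; a·d/n = 56·178/506 = 19.6996; b·c/n = 170·102/506 = 34.2688
Stratum 2 (Site B): n = 537; a·d/n = 12·157/537 = 3.5084; b·c/n = 347·21/537 = 13.5698
Stratum 3 (Site C): n = 525; a·d/n = 11·185/525 = 3.8762; b·c/n = 278·51/525 = 27.0057
OR_MH = (19.6996 + 3.5084 + 3.8762) / (34.2688 + 13.5698 + 27.0057) = 27.0842 / 74.8443 = 0.36187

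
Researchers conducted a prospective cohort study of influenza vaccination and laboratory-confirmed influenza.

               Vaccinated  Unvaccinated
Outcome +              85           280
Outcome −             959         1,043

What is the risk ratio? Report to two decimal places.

0.38

Reading the table with exposure as columns: a = 85 (Vaccinated, case), b = 959 (Vaccinated, non-case), c = 280 (Unvaccinated, case), d = 1043.
Risk in exposed = 85/1044 = 0.08142; risk in unexposed = 280/1323 = 0.21164.
RR = 0.08142 / 0.21164 = 0.38470
The risk is 62% lower among the exposed than among the unexposed.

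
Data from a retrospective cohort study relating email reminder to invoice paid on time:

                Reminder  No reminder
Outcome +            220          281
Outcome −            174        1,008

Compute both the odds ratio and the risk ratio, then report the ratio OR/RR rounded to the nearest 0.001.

1.771

Reading the table with exposure as columns: a = 220 (Reminder, case), b = 174 (Reminder, non-case), c = 281 (No reminder, case), d = 1008.
OR = (220·1008)/(174·281) = 221760/48894 = 4.53553
Risk in exposed = 220/394 = 0.55838; risk in unexposed = 281/1289 = 0.21800; RR = 2.56137
OR/RR = 4.53553 / 2.56137 = 1.77074
The outcome is not rare, so the OR lies further from 1 than the RR.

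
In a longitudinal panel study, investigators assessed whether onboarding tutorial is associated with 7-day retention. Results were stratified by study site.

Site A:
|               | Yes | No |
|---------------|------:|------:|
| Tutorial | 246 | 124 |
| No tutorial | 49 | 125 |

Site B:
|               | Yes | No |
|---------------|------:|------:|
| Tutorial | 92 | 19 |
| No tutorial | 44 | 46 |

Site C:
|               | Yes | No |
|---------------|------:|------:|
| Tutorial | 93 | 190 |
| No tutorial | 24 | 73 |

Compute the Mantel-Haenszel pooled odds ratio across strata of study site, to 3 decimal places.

OR_MH = Σ(aᵢdᵢ/nᵢ) / Σ(bᵢcᵢ/nᵢ), where nᵢ is the stratum total.
Stratum 1 (Site A): n = 544; a·d/n = 246·125/544 = 56.5257; b·c/n = 124·49/544 = 11.1691
Stratum 2 (Site B): n = 201; a·d/n = 92·46/201 = 21.0547; b·c/n = 19·44/201 = 4.1592
Stratum 3 (Site C): n = 380; a·d/n = 93·73/380 = 17.8658; b·c/n = 190·24/380 = 12.0000
OR_MH = (56.5257 + 21.0547 + 17.8658) / (11.1691 + 4.1592 + 12.0000) = 95.4463 / 27.3283 = 3.49258

3.493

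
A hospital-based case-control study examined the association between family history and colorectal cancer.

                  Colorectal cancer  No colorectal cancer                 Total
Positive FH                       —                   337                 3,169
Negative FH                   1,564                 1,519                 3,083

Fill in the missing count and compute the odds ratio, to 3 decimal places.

The missing cell is in the exposed row: 3169 − 337 = 2832.
So a = 2832, b = 337, c = 1564, d = 1519.
OR = (a·d)/(b·c) = (2832 × 1519) / (337 × 1564) = 4301808 / 527068 = 8.16177

8.162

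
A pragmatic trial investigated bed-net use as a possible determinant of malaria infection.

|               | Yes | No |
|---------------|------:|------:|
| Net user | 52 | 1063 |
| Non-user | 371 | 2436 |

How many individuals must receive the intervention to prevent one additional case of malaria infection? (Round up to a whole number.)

12

Risk in treated group = 52/1115 = 0.04664; risk in control = 371/2807 = 0.13217.
Absolute risk reduction = 0.13217 − 0.04664 = 0.08553
NNT = 1 / ARR = 1 / 0.08553 = 11.691 → round up → 12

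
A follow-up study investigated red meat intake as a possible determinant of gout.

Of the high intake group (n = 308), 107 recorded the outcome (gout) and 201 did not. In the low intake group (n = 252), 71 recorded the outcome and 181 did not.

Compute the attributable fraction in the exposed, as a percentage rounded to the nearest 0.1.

From the description: a = 107, b = 201, c = 71, d = 181.
Risk in exposed = 107/308 = 0.34740; risk in unexposed = 71/252 = 0.28175.
RR = 0.34740/0.28175 = 1.23303
AR% = (RR − 1)/RR × 100 = (1.23303 − 1)/1.23303 × 100 = 18.8993%

18.9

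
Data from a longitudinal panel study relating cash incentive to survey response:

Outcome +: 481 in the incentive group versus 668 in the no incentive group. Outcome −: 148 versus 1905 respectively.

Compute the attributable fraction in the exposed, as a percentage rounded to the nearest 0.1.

From the description: a = 481, b = 148, c = 668, d = 1905.
Risk in exposed = 481/629 = 0.76471; risk in unexposed = 668/2573 = 0.25962.
RR = 0.76471/0.25962 = 2.94549
AR% = (RR − 1)/RR × 100 = (2.94549 − 1)/2.94549 × 100 = 66.0498%

66.0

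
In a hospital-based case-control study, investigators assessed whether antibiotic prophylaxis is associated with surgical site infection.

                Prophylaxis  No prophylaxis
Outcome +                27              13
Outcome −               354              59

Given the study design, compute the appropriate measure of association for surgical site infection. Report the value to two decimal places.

Reading the table with exposure as columns: a = 27 (Prophylaxis, case), b = 354 (Prophylaxis, non-case), c = 13 (No prophylaxis, case), d = 59.
This is a hospital-based case-control study: participants were sampled on outcome status, so risks in the source population cannot be estimated directly — relative risk is not valid here. The odds ratio is the appropriate measure.
OR = (a·d)/(b·c) = (27 × 59) / (354 × 13) = 1593 / 4602 = 0.34615

0.35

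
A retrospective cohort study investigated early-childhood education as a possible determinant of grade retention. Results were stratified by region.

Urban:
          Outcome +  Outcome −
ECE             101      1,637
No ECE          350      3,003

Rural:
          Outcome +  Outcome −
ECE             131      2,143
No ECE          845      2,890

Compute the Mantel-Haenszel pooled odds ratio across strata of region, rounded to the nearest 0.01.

OR_MH = Σ(aᵢdᵢ/nᵢ) / Σ(bᵢcᵢ/nᵢ), where nᵢ is the stratum total.
Stratum 1 (Urban): n = 5091; a·d/n = 101·3003/5091 = 59.5763; b·c/n = 1637·350/5091 = 112.5417
Stratum 2 (Rural): n = 6009; a·d/n = 131·2890/6009 = 63.0038; b·c/n = 2143·845/6009 = 301.3538
OR_MH = (59.5763 + 63.0038) / (112.5417 + 301.3538) = 122.5801 / 413.8955 = 0.29616

0.30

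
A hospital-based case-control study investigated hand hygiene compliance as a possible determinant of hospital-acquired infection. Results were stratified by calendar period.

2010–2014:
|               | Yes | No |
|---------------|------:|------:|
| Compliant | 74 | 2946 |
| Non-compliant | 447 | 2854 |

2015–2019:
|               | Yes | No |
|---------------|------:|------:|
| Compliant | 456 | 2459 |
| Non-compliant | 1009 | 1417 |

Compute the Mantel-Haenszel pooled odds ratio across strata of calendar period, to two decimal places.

OR_MH = Σ(aᵢdᵢ/nᵢ) / Σ(bᵢcᵢ/nᵢ), where nᵢ is the stratum total.
Stratum 1 (2010–2014): n = 6321; a·d/n = 74·2854/6321 = 33.4118; b·c/n = 2946·447/6321 = 208.3313
Stratum 2 (2015–2019): n = 5341; a·d/n = 456·1417/5341 = 120.9796; b·c/n = 2459·1009/5341 = 464.5443
OR_MH = (33.4118 + 120.9796) / (208.3313 + 464.5443) = 154.3914 / 672.8756 = 0.22945

0.23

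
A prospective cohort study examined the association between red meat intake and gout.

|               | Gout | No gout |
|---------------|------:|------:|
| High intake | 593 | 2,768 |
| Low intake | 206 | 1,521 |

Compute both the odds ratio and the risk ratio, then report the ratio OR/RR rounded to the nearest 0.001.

Cells: a = 593, b = 2768, c = 206, d = 1521.
OR = (593·1521)/(2768·206) = 901953/570208 = 1.58180
Risk in exposed = 593/3361 = 0.17644; risk in unexposed = 206/1727 = 0.11928; RR = 1.47915
OR/RR = 1.58180 / 1.47915 = 1.06940
The outcome is not rare, so the OR lies further from 1 than the RR.

1.069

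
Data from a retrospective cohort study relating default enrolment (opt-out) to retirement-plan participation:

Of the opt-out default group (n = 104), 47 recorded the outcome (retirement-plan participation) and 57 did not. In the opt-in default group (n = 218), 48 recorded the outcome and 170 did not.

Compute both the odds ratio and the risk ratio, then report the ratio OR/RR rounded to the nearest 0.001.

1.423

From the description: a = 47, b = 57, c = 48, d = 170.
OR = (47·170)/(57·48) = 7990/2736 = 2.92032
Risk in exposed = 47/104 = 0.45192; risk in unexposed = 48/218 = 0.22018; RR = 2.05248
OR/RR = 2.92032 / 2.05248 = 1.42282
The outcome is not rare, so the OR lies further from 1 than the RR.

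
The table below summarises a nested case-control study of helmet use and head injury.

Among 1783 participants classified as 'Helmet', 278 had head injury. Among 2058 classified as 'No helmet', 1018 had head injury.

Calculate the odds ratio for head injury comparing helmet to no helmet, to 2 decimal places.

From the description: a = 278, b = 1505, c = 1018, d = 1040.
OR = (a·d)/(b·c) = (278 × 1040) / (1505 × 1018) = 289120 / 1532090 = 0.18871
Exposure is associated with lower odds of head injury (OR = 0.19 < 1).

0.19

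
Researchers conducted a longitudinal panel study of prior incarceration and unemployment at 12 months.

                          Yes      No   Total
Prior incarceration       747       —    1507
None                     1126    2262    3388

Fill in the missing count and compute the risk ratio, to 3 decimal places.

1.491

The missing cell is in the exposed row: 1507 − 747 = 760.
So a = 747, b = 760, c = 1126, d = 2262.
RR = [a/(a+b)] / [c/(c+d)] = (747/1507) / (1126/3388) = 0.49569/0.33235 = 1.49146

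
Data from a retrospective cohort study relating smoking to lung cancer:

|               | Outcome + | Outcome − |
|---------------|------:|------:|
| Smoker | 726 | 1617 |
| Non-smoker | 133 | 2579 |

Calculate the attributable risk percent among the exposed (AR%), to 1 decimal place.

84.2

Cells: a = 726, b = 1617, c = 133, d = 2579.
Risk in exposed = 726/2343 = 0.30986; risk in unexposed = 133/2712 = 0.04904.
RR = 0.30986/0.04904 = 6.31833
AR% = (RR − 1)/RR × 100 = (6.31833 − 1)/6.31833 × 100 = 84.1730%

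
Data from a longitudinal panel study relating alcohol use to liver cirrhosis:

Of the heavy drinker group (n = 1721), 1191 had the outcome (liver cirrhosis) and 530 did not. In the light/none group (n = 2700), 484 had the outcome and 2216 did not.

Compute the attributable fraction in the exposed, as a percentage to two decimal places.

From the description: a = 1191, b = 530, c = 484, d = 2216.
Risk in exposed = 1191/1721 = 0.69204; risk in unexposed = 484/2700 = 0.17926.
RR = 0.69204/0.17926 = 3.86055
AR% = (RR − 1)/RR × 100 = (3.86055 − 1)/3.86055 × 100 = 74.0970%

74.10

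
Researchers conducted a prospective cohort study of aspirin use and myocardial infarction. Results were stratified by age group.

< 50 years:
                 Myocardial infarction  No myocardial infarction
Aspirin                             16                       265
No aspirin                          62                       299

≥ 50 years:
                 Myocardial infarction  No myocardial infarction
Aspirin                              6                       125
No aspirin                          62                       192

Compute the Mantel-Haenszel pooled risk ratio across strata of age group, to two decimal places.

RR_MH = Σ(aᵢ·n₀ᵢ/nᵢ) / Σ(cᵢ·n₁ᵢ/nᵢ), with n₁ᵢ = aᵢ+bᵢ (exposed), n₀ᵢ = cᵢ+dᵢ (unexposed), nᵢ = n₁ᵢ+n₀ᵢ.
Stratum 1 (< 50 years): n₁ = 281, n₀ = 361, n = 642; a·n₀/n = 16·361/642 = 8.9969; c·n₁/n = 62·281/642 = 27.1371
Stratum 2 (≥ 50 years): n₁ = 131, n₀ = 254, n = 385; a·n₀/n = 6·254/385 = 3.9584; c·n₁/n = 62·131/385 = 21.0961
RR_MH = (8.9969 + 3.9584) / (27.1371 + 21.0961) = 12.9553 / 48.2332 = 0.26860

0.27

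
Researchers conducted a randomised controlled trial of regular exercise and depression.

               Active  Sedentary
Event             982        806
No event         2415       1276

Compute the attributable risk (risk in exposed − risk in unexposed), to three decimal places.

Reading the table with exposure as columns: a = 982 (Active, case), b = 2415 (Active, non-case), c = 806 (Sedentary, case), d = 1276.
Risk in exposed = 982/3397 = 0.289079; risk in unexposed = 806/2082 = 0.387128.
Risk difference = 0.289079 − 0.387128 = -0.098049

-0.098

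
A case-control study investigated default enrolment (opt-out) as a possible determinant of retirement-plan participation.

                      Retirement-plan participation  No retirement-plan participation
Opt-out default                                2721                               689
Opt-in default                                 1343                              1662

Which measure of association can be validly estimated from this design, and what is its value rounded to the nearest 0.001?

Cells: a = 2721, b = 689, c = 1343, d = 1662.
This is a case-control study: participants were sampled on outcome status, so risks in the source population cannot be estimated directly — relative risk is not valid here. The odds ratio is the appropriate measure.
OR = (a·d)/(b·c) = (2721 × 1662) / (689 × 1343) = 4522302 / 925327 = 4.88725

4.887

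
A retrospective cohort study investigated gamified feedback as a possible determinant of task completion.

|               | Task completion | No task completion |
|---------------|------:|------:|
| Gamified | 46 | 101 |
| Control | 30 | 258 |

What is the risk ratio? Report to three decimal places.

Cells: a = 46, b = 101, c = 30, d = 258.
Risk in exposed = 46/147 = 0.31293; risk in unexposed = 30/288 = 0.10417.
RR = 0.31293 / 0.10417 = 3.00408
The risk among the exposed is 3.00 times that among the unexposed.

3.004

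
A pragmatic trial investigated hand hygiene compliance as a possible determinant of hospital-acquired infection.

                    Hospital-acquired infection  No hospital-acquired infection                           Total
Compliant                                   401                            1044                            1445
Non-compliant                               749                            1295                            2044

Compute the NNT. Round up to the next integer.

12

Risk in treated group = 401/1445 = 0.27751; risk in control = 749/2044 = 0.36644.
Absolute risk reduction = 0.36644 − 0.27751 = 0.08893
NNT = 1 / ARR = 1 / 0.08893 = 11.245 → round up → 12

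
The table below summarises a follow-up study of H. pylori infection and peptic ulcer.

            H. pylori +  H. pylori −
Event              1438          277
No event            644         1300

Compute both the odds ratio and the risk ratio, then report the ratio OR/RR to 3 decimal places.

Reading the table with exposure as columns: a = 1438 (H. pylori +, case), b = 644 (H. pylori +, non-case), c = 277 (H. pylori −, case), d = 1300.
OR = (1438·1300)/(644·277) = 1869400/178388 = 10.47940
Risk in exposed = 1438/2082 = 0.69068; risk in unexposed = 277/1577 = 0.17565; RR = 3.93215
OR/RR = 10.47940 / 3.93215 = 2.66506
The outcome is not rare, so the OR lies further from 1 than the RR.

2.665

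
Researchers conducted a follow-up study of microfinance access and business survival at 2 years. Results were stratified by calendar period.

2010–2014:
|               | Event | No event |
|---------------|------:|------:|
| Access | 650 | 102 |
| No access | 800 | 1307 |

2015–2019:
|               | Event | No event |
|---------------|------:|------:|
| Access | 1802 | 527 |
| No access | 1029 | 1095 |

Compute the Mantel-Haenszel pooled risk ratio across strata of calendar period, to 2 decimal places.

RR_MH = Σ(aᵢ·n₀ᵢ/nᵢ) / Σ(cᵢ·n₁ᵢ/nᵢ), with n₁ᵢ = aᵢ+bᵢ (exposed), n₀ᵢ = cᵢ+dᵢ (unexposed), nᵢ = n₁ᵢ+n₀ᵢ.
Stratum 1 (2010–2014): n₁ = 752, n₀ = 2107, n = 2859; a·n₀/n = 650·2107/2859 = 479.0311; c·n₁/n = 800·752/2859 = 210.4232
Stratum 2 (2015–2019): n₁ = 2329, n₀ = 2124, n = 4453; a·n₀/n = 1802·2124/4453 = 859.5212; c·n₁/n = 1029·2329/4453 = 538.1857
RR_MH = (479.0311 + 859.5212) / (210.4232 + 538.1857) = 1338.5524 / 748.6089 = 1.78805

1.79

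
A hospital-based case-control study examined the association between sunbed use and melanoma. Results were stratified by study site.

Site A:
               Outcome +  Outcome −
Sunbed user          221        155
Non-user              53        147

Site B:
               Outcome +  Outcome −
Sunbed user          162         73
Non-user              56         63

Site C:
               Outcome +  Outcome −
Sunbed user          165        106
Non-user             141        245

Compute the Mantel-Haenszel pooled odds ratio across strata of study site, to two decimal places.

OR_MH = Σ(aᵢdᵢ/nᵢ) / Σ(bᵢcᵢ/nᵢ), where nᵢ is the stratum total.
Stratum 1 (Site A): n = 576; a·d/n = 221·147/576 = 56.4010; b·c/n = 155·53/576 = 14.2622
Stratum 2 (Site B): n = 354; a·d/n = 162·63/354 = 28.8305; b·c/n = 73·56/354 = 11.5480
Stratum 3 (Site C): n = 657; a·d/n = 165·245/657 = 61.5297; b·c/n = 106·141/657 = 22.7489
OR_MH = (56.4010 + 28.8305 + 61.5297) / (14.2622 + 11.5480 + 22.7489) = 146.7612 / 48.5590 = 3.02233

3.02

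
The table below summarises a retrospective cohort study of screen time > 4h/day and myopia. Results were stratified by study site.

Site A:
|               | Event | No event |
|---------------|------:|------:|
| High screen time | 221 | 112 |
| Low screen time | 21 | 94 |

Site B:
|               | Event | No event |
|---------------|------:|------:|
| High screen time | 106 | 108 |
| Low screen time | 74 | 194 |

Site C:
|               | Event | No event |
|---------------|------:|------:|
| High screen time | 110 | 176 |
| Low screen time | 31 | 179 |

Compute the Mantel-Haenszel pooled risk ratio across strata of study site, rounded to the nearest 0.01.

RR_MH = Σ(aᵢ·n₀ᵢ/nᵢ) / Σ(cᵢ·n₁ᵢ/nᵢ), with n₁ᵢ = aᵢ+bᵢ (exposed), n₀ᵢ = cᵢ+dᵢ (unexposed), nᵢ = n₁ᵢ+n₀ᵢ.
Stratum 1 (Site A): n₁ = 333, n₀ = 115, n = 448; a·n₀/n = 221·115/448 = 56.7299; c·n₁/n = 21·333/448 = 15.6094
Stratum 2 (Site B): n₁ = 214, n₀ = 268, n = 482; a·n₀/n = 106·268/482 = 58.9378; c·n₁/n = 74·214/482 = 32.8548
Stratum 3 (Site C): n₁ = 286, n₀ = 210, n = 496; a·n₀/n = 110·210/496 = 46.5726; c·n₁/n = 31·286/496 = 17.8750
RR_MH = (56.7299 + 58.9378 + 46.5726) / (15.6094 + 32.8548 + 17.8750) = 162.2403 / 66.3391 = 2.44562

2.45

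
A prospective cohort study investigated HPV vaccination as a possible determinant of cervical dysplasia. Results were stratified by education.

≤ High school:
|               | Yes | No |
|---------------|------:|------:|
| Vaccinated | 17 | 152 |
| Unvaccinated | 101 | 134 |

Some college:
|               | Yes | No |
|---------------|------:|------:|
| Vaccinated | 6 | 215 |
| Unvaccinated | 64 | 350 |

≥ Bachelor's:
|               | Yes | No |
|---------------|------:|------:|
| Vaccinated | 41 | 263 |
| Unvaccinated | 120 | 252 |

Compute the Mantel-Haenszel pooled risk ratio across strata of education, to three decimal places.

RR_MH = Σ(aᵢ·n₀ᵢ/nᵢ) / Σ(cᵢ·n₁ᵢ/nᵢ), with n₁ᵢ = aᵢ+bᵢ (exposed), n₀ᵢ = cᵢ+dᵢ (unexposed), nᵢ = n₁ᵢ+n₀ᵢ.
Stratum 1 (≤ High school): n₁ = 169, n₀ = 235, n = 404; a·n₀/n = 17·235/404 = 9.8886; c·n₁/n = 101·169/404 = 42.2500
Stratum 2 (Some college): n₁ = 221, n₀ = 414, n = 635; a·n₀/n = 6·414/635 = 3.9118; c·n₁/n = 64·221/635 = 22.2740
Stratum 3 (≥ Bachelor's): n₁ = 304, n₀ = 372, n = 676; a·n₀/n = 41·372/676 = 22.5621; c·n₁/n = 120·304/676 = 53.9645
RR_MH = (9.8886 + 3.9118 + 22.5621) / (42.2500 + 22.2740 + 53.9645) = 36.3626 / 118.4885 = 0.30689

0.307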